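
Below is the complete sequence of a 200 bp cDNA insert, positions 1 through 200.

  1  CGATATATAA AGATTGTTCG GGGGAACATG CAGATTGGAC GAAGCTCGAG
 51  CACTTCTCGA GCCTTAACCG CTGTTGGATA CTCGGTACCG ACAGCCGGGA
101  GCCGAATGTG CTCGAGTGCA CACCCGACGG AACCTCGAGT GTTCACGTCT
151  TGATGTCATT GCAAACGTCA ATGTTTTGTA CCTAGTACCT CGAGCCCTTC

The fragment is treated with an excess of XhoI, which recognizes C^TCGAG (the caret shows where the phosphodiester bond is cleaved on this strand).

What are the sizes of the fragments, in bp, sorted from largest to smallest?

55, 55, 45, 23, 11, 11 bp

XhoI sites (CTCGAG) start at positions 45, 56, 111, 134, 189.
XhoI cuts after the first base of each site, so after positions 45, 56, 111, 134, 189.
Linear molecule, 5 cuts → 6 fragments:
  1–45 → 45 bp
  46–56 → 11 bp
  57–111 → 55 bp
  112–134 → 23 bp
  135–189 → 55 bp
  190–200 → 11 bp
Sorted largest to smallest: 55, 55, 45, 23, 11, 11 bp.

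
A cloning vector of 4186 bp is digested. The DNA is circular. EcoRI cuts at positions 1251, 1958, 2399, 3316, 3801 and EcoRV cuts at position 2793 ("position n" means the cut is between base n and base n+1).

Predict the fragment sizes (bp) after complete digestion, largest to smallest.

1636, 707, 523, 485, 441, 394 bp

Combined cut positions (sorted): 1251, 1958, 2399, 2793, 3316, 3801.
Circular molecule, 6 cuts → 6 fragments:
  1958 − 1251 = 707 bp
  2399 − 1958 = 441 bp
  2793 − 2399 = 394 bp
  3316 − 2793 = 523 bp
  3801 − 3316 = 485 bp
  wrap: 4186 − 3801 + 1251 = 1636 bp
Sorted largest to smallest: 1636, 707, 523, 485, 441, 394 bp.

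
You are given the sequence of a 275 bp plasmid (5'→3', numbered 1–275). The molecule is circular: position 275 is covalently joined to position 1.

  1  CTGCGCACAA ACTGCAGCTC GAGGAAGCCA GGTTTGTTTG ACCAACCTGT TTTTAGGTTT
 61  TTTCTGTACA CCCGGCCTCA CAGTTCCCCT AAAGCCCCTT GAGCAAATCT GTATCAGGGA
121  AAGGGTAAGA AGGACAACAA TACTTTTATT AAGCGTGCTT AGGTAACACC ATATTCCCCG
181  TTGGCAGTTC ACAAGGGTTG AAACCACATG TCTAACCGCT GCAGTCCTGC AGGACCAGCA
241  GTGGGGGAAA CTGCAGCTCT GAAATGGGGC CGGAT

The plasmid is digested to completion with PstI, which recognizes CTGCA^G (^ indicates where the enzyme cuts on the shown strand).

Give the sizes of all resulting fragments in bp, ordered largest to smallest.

PstI sites (CTGCAG) start at positions 12, 219, 227, 251.
PstI cuts after base 5 of each site (before the last base), so after positions 16, 223, 231, 255.
Circular molecule, 4 cuts → 4 fragments:
  17–223 → 207 bp
  224–231 → 8 bp
  232–255 → 24 bp
  256–275 then 1–16 → 20 + 16 = 36 bp
Sorted largest to smallest: 207, 36, 24, 8 bp.

207, 36, 24, 8 bp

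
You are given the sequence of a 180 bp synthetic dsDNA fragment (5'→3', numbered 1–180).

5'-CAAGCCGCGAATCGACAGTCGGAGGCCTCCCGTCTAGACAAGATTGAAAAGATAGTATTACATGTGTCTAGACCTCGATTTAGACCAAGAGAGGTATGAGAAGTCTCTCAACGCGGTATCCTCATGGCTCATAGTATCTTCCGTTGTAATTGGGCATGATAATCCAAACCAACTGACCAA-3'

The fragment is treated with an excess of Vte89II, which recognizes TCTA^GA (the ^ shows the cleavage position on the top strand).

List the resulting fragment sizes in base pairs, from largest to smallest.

110, 36, 34 bp

Vte89II sites (TCTAGA) start at positions 33, 67.
Vte89II cuts after base 4 of each site, so after positions 36, 70.
Linear molecule, 2 cuts → 3 fragments:
  1–36 → 36 bp
  37–70 → 34 bp
  71–180 → 110 bp
Sorted largest to smallest: 110, 36, 34 bp.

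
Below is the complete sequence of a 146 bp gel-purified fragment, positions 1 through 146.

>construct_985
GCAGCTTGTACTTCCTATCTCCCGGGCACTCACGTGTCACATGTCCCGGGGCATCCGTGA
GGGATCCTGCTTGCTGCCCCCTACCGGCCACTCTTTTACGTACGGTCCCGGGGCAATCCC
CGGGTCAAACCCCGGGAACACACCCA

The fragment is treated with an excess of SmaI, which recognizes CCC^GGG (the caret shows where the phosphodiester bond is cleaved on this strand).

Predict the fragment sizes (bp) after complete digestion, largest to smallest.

62, 24, 23, 13, 12, 12 bp

SmaI sites (CCCGGG) start at positions 21, 45, 107, 119, 131.
SmaI cuts after base 3 of each site, so after positions 23, 47, 109, 121, 133.
Linear molecule, 5 cuts → 6 fragments:
  1–23 → 23 bp
  24–47 → 24 bp
  48–109 → 62 bp
  110–121 → 12 bp
  122–133 → 12 bp
  134–146 → 13 bp
Sorted largest to smallest: 62, 24, 23, 13, 12, 12 bp.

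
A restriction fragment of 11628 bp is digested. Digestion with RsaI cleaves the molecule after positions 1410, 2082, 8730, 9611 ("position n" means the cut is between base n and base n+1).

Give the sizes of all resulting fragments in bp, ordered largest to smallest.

Linear molecule, 4 cuts → 5 fragments:
  1410 − 0 = 1410 bp
  2082 − 1410 = 672 bp
  8730 − 2082 = 6648 bp
  9611 − 8730 = 881 bp
  11628 − 9611 = 2017 bp
Sorted largest to smallest: 6648, 2017, 1410, 881, 672 bp.

6648, 2017, 1410, 881, 672 bp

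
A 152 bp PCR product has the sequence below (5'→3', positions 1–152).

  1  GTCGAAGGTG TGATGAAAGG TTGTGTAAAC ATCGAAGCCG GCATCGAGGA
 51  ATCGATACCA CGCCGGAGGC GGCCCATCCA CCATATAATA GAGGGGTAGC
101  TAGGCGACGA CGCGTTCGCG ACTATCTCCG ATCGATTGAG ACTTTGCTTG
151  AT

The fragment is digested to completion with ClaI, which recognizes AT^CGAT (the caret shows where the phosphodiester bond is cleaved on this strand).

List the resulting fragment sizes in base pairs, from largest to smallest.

ClaI sites (ATCGAT) start at positions 51, 131.
ClaI cuts after base 2 of each site, so after positions 52, 132.
Linear molecule, 2 cuts → 3 fragments:
  1–52 → 52 bp
  53–132 → 80 bp
  133–152 → 20 bp
Sorted largest to smallest: 80, 52, 20 bp.

80, 52, 20 bp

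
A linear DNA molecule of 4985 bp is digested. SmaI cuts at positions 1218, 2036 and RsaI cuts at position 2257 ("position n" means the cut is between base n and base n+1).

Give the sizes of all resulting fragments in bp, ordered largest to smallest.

Combined cut positions (sorted): 1218, 2036, 2257.
Linear molecule, 3 cuts → 4 fragments:
  1218 − 0 = 1218 bp
  2036 − 1218 = 818 bp
  2257 − 2036 = 221 bp
  4985 − 2257 = 2728 bp
Sorted largest to smallest: 2728, 1218, 818, 221 bp.

2728, 1218, 818, 221 bp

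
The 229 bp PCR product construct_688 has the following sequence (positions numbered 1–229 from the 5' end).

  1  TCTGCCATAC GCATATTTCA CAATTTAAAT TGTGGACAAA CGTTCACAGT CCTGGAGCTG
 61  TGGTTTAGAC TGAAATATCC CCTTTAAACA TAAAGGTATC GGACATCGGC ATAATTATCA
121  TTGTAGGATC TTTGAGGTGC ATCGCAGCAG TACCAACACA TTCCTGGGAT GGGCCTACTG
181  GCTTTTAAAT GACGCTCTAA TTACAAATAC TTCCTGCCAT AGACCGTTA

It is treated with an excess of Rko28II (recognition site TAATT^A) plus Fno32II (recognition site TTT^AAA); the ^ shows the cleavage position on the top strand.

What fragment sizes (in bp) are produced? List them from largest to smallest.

Rko28II sites (TAATTA) start at positions 112, 198.
Rko28II cuts after base 5 of each site (before the last base), so after positions 116, 202.
Fno32II sites (TTTAAA) start at positions 24, 83, 184.
Fno32II cuts after base 3 of each site, so after positions 26, 85, 186.
Combined cut positions: 26, 85, 116, 186, 202.
Linear molecule, 5 cuts → 6 fragments:
  1–26 → 26 bp
  27–85 → 59 bp
  86–116 → 31 bp
  117–186 → 70 bp
  187–202 → 16 bp
  203–229 → 27 bp
Sorted largest to smallest: 70, 59, 31, 27, 26, 16 bp.

70, 59, 31, 27, 26, 16 bp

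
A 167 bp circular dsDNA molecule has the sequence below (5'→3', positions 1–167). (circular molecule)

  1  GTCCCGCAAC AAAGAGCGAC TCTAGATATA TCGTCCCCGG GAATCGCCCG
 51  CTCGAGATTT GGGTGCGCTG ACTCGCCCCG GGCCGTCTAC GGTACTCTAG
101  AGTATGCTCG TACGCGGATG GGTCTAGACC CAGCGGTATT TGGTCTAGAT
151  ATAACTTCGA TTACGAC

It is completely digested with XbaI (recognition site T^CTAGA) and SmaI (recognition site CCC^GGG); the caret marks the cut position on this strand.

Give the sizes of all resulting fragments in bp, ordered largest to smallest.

44, 41, 27, 21, 17, 17 bp

XbaI sites (TCTAGA) start at positions 21, 96, 123, 144.
XbaI cuts after the first base of each site, so after positions 21, 96, 123, 144.
SmaI sites (CCCGGG) start at positions 36, 77.
SmaI cuts after base 3 of each site, so after positions 38, 79.
Combined cut positions: 21, 38, 79, 96, 123, 144.
Circular molecule, 6 cuts → 6 fragments:
  22–38 → 17 bp
  39–79 → 41 bp
  80–96 → 17 bp
  97–123 → 27 bp
  124–144 → 21 bp
  145–167 then 1–21 → 23 + 21 = 44 bp
Sorted largest to smallest: 44, 41, 27, 21, 17, 17 bp.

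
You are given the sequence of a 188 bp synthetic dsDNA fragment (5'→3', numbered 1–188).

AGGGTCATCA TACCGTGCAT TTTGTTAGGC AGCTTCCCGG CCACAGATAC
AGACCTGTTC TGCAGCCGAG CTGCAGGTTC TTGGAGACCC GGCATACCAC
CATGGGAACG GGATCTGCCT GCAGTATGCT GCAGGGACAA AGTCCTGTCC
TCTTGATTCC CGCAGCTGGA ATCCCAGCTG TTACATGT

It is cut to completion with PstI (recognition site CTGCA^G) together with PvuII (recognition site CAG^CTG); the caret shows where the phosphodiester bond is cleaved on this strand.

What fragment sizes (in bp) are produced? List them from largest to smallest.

PstI sites (CTGCAG) start at positions 60, 71, 119, 129.
PstI cuts after base 5 of each site (before the last base), so after positions 64, 75, 123, 133.
PvuII sites (CAGCTG) start at positions 163, 175.
PvuII cuts after base 3 of each site, so after positions 165, 177.
Combined cut positions: 64, 75, 123, 133, 165, 177.
Linear molecule, 6 cuts → 7 fragments:
  1–64 → 64 bp
  65–75 → 11 bp
  76–123 → 48 bp
  124–133 → 10 bp
  134–165 → 32 bp
  166–177 → 12 bp
  178–188 → 11 bp
Sorted largest to smallest: 64, 48, 32, 12, 11, 11, 10 bp.

64, 48, 32, 12, 11, 11, 10 bp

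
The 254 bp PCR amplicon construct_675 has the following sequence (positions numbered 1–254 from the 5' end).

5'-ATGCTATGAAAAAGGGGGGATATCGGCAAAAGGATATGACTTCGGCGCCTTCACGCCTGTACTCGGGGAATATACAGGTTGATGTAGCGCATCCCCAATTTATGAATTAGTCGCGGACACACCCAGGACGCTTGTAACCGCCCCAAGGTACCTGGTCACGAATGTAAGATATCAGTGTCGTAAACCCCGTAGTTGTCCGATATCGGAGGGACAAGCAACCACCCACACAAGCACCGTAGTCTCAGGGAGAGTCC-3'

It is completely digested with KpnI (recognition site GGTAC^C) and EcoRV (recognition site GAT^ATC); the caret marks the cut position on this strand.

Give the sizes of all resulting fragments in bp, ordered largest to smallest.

130, 53, 31, 21, 19 bp

The KpnI site (GGTACC) starts at position 147.
KpnI cuts after base 5 of each site (before the last base), so after position 151.
EcoRV sites (GATATC) start at positions 19, 168, 199.
EcoRV cuts after base 3 of each site, so after positions 21, 170, 201.
Combined cut positions: 21, 151, 170, 201.
Linear molecule, 4 cuts → 5 fragments:
  1–21 → 21 bp
  22–151 → 130 bp
  152–170 → 19 bp
  171–201 → 31 bp
  202–254 → 53 bp
Sorted largest to smallest: 130, 53, 31, 21, 19 bp.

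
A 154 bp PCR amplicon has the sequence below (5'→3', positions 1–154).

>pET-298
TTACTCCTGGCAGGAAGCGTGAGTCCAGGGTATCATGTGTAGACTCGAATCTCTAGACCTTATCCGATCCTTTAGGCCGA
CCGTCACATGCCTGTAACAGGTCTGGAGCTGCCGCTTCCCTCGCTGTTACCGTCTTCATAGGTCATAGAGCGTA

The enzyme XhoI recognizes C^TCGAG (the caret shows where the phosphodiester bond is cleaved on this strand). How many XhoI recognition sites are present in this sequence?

0

No occurrence of CTCGAG is present in the sequence.
XhoI does not cut: 0 sites.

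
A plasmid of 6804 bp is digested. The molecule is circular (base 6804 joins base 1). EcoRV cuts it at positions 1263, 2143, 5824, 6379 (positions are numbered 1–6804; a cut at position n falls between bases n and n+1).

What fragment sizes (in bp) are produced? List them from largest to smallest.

3681, 1688, 880, 555 bp

Circular molecule, 4 cuts → 4 fragments:
  2143 − 1263 = 880 bp
  5824 − 2143 = 3681 bp
  6379 − 5824 = 555 bp
  wrap: 6804 − 6379 + 1263 = 1688 bp
Sorted largest to smallest: 3681, 1688, 880, 555 bp.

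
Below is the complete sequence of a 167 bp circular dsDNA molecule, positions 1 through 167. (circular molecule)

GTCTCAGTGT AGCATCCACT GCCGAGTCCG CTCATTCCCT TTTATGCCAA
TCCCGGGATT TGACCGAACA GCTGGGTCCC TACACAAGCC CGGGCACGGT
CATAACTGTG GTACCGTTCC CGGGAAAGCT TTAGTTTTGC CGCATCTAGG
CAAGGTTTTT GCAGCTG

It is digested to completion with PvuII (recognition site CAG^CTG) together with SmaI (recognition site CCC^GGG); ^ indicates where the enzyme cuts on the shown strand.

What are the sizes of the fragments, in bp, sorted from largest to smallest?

57, 43, 30, 20, 17 bp

PvuII sites (CAGCTG) start at positions 69, 162.
PvuII cuts after base 3 of each site, so after positions 71, 164.
SmaI sites (CCCGGG) start at positions 52, 89, 119.
SmaI cuts after base 3 of each site, so after positions 54, 91, 121.
Combined cut positions: 54, 71, 91, 121, 164.
Circular molecule, 5 cuts → 5 fragments:
  55–71 → 17 bp
  72–91 → 20 bp
  92–121 → 30 bp
  122–164 → 43 bp
  165–167 then 1–54 → 3 + 54 = 57 bp
Sorted largest to smallest: 57, 43, 30, 20, 17 bp.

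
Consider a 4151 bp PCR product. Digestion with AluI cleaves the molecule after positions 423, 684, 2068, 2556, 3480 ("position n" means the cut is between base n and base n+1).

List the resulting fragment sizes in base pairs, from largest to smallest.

Linear molecule, 5 cuts → 6 fragments:
  423 − 0 = 423 bp
  684 − 423 = 261 bp
  2068 − 684 = 1384 bp
  2556 − 2068 = 488 bp
  3480 − 2556 = 924 bp
  4151 − 3480 = 671 bp
Sorted largest to smallest: 1384, 924, 671, 488, 423, 261 bp.

1384, 924, 671, 488, 423, 261 bp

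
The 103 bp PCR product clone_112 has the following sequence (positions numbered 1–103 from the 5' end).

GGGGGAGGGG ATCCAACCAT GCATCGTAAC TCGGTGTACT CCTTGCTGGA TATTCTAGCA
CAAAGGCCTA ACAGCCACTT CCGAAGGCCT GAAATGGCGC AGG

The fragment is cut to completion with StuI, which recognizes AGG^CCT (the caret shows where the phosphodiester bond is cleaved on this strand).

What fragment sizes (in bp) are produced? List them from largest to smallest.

StuI sites (AGGCCT) start at positions 64, 85.
StuI cuts after base 3 of each site, so after positions 66, 87.
Linear molecule, 2 cuts → 3 fragments:
  1–66 → 66 bp
  67–87 → 21 bp
  88–103 → 16 bp
Sorted largest to smallest: 66, 21, 16 bp.

66, 21, 16 bp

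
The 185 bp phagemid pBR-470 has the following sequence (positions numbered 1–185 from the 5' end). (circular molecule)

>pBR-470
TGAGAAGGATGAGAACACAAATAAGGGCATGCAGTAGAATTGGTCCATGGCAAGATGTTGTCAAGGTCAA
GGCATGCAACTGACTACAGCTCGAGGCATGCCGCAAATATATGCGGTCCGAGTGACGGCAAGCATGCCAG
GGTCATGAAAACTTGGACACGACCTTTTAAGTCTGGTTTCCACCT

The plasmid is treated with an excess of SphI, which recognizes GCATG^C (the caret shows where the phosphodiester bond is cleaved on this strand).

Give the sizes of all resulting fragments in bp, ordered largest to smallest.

80, 45, 36, 24 bp

SphI sites (GCATGC) start at positions 27, 72, 96, 132.
SphI cuts after base 5 of each site (before the last base), so after positions 31, 76, 100, 136.
Circular molecule, 4 cuts → 4 fragments:
  32–76 → 45 bp
  77–100 → 24 bp
  101–136 → 36 bp
  137–185 then 1–31 → 49 + 31 = 80 bp
Sorted largest to smallest: 80, 45, 36, 24 bp.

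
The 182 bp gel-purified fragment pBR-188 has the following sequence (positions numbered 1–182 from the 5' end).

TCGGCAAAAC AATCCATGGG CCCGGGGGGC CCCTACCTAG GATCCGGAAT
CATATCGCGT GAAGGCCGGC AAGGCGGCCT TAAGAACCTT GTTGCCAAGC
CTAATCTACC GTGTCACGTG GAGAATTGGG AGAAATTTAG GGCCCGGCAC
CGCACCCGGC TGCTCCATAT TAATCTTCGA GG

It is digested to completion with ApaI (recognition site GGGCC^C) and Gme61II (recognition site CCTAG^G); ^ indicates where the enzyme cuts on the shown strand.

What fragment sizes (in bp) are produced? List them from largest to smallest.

ApaI sites (GGGCCC) start at positions 18, 27, 140.
ApaI cuts after base 5 of each site (before the last base), so after positions 22, 31, 144.
The Gme61II site (CCTAGG) starts at position 36.
Gme61II cuts after base 5 of each site (before the last base), so after position 40.
Combined cut positions: 22, 31, 40, 144.
Linear molecule, 4 cuts → 5 fragments:
  1–22 → 22 bp
  23–31 → 9 bp
  32–40 → 9 bp
  41–144 → 104 bp
  145–182 → 38 bp
Sorted largest to smallest: 104, 38, 22, 9, 9 bp.

104, 38, 22, 9, 9 bp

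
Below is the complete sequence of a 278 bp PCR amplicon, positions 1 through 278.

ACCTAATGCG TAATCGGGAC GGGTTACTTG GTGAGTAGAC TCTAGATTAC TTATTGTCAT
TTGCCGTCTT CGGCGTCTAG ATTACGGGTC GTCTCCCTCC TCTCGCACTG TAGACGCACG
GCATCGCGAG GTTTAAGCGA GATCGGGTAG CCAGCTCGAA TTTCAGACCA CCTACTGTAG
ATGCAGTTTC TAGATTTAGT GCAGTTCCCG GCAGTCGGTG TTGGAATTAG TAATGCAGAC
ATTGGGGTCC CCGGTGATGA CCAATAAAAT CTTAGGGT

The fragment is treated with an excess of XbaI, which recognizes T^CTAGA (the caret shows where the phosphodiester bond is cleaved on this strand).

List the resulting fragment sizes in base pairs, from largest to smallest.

113, 89, 41, 35 bp

XbaI sites (TCTAGA) start at positions 41, 76, 189.
XbaI cuts after the first base of each site, so after positions 41, 76, 189.
Linear molecule, 3 cuts → 4 fragments:
  1–41 → 41 bp
  42–76 → 35 bp
  77–189 → 113 bp
  190–278 → 89 bp
Sorted largest to smallest: 113, 89, 41, 35 bp.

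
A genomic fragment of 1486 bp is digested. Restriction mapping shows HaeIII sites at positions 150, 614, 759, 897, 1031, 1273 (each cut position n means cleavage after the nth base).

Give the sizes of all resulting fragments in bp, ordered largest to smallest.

464, 242, 213, 150, 145, 138, 134 bp

Linear molecule, 6 cuts → 7 fragments:
  150 − 0 = 150 bp
  614 − 150 = 464 bp
  759 − 614 = 145 bp
  897 − 759 = 138 bp
  1031 − 897 = 134 bp
  1273 − 1031 = 242 bp
  1486 − 1273 = 213 bp
Sorted largest to smallest: 464, 242, 213, 150, 145, 138, 134 bp.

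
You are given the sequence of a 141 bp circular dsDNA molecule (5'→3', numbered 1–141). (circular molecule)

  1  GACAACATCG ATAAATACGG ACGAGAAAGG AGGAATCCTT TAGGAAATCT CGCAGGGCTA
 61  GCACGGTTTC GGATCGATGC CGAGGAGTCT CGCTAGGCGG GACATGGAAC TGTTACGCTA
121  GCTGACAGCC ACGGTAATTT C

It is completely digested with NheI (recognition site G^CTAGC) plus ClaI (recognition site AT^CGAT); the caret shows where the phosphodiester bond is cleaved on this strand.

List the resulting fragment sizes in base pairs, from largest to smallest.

49, 43, 32, 17 bp

NheI sites (GCTAGC) start at positions 57, 117.
NheI cuts after the first base of each site, so after positions 57, 117.
ClaI sites (ATCGAT) start at positions 7, 73.
ClaI cuts after base 2 of each site, so after positions 8, 74.
Combined cut positions: 8, 57, 74, 117.
Circular molecule, 4 cuts → 4 fragments:
  9–57 → 49 bp
  58–74 → 17 bp
  75–117 → 43 bp
  118–141 then 1–8 → 24 + 8 = 32 bp
Sorted largest to smallest: 49, 43, 32, 17 bp.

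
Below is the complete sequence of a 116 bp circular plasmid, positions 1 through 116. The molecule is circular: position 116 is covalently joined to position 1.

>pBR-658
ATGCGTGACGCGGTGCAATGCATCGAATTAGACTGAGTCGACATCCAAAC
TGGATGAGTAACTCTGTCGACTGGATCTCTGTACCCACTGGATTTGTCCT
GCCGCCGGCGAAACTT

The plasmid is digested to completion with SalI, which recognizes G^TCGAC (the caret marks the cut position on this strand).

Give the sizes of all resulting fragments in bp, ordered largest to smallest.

SalI sites (GTCGAC) start at positions 37, 66.
SalI cuts after the first base of each site, so after positions 37, 66.
Circular molecule, 2 cuts → 2 fragments:
  38–66 → 29 bp
  67–116 then 1–37 → 50 + 37 = 87 bp
Sorted largest to smallest: 87, 29 bp.

87, 29 bp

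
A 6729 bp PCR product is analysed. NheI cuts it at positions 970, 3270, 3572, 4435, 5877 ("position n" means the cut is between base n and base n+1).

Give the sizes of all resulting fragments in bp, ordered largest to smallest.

Linear molecule, 5 cuts → 6 fragments:
  970 − 0 = 970 bp
  3270 − 970 = 2300 bp
  3572 − 3270 = 302 bp
  4435 − 3572 = 863 bp
  5877 − 4435 = 1442 bp
  6729 − 5877 = 852 bp
Sorted largest to smallest: 2300, 1442, 970, 863, 852, 302 bp.

2300, 1442, 970, 863, 852, 302 bp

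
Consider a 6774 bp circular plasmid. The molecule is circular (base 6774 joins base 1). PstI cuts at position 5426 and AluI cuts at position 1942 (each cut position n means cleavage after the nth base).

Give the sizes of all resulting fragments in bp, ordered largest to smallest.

Combined cut positions (sorted): 1942, 5426.
Circular molecule, 2 cuts → 2 fragments:
  5426 − 1942 = 3484 bp
  wrap: 6774 − 5426 + 1942 = 3290 bp
Sorted largest to smallest: 3484, 3290 bp.

3484, 3290 bp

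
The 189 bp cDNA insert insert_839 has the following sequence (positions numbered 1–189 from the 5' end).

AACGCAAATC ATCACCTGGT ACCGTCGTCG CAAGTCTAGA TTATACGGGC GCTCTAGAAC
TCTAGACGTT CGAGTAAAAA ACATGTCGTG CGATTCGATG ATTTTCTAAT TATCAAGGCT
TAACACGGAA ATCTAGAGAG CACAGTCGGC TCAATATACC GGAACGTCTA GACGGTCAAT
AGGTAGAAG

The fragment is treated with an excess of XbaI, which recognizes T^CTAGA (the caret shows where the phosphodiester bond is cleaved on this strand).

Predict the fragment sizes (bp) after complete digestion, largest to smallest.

XbaI sites (TCTAGA) start at positions 35, 53, 61, 132, 167.
XbaI cuts after the first base of each site, so after positions 35, 53, 61, 132, 167.
Linear molecule, 5 cuts → 6 fragments:
  1–35 → 35 bp
  36–53 → 18 bp
  54–61 → 8 bp
  62–132 → 71 bp
  133–167 → 35 bp
  168–189 → 22 bp
Sorted largest to smallest: 71, 35, 35, 22, 18, 8 bp.

71, 35, 35, 22, 18, 8 bp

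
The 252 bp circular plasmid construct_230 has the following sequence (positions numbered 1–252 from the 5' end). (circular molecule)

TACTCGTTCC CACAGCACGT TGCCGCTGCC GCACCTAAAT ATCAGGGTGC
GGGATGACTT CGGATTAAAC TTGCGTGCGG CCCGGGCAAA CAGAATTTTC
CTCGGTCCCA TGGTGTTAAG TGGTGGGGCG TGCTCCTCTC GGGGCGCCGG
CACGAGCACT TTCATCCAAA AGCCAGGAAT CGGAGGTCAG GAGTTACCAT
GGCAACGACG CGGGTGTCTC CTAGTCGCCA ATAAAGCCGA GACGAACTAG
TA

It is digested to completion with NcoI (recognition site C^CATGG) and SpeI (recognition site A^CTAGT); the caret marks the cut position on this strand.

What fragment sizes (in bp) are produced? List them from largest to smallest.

114, 89, 49 bp

NcoI sites (CCATGG) start at positions 108, 197.
NcoI cuts after the first base of each site, so after positions 108, 197.
The SpeI site (ACTAGT) starts at position 246.
SpeI cuts after the first base of each site, so after position 246.
Combined cut positions: 108, 197, 246.
Circular molecule, 3 cuts → 3 fragments:
  109–197 → 89 bp
  198–246 → 49 bp
  247–252 then 1–108 → 6 + 108 = 114 bp
Sorted largest to smallest: 114, 89, 49 bp.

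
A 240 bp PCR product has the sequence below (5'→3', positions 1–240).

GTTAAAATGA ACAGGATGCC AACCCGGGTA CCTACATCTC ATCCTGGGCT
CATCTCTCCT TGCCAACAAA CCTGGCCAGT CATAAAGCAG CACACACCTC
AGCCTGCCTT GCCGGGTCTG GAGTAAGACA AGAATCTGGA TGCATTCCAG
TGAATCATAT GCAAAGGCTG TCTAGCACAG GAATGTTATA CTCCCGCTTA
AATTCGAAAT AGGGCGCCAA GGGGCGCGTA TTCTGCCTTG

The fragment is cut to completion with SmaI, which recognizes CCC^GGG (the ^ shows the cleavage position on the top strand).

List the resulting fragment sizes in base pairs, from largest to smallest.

215, 25 bp

The SmaI site (CCCGGG) starts at position 23.
SmaI cuts after base 3 of each site, so after position 25.
Linear molecule, 1 cut → 2 fragments:
  1–25 → 25 bp
  26–240 → 215 bp
Sorted largest to smallest: 215, 25 bp.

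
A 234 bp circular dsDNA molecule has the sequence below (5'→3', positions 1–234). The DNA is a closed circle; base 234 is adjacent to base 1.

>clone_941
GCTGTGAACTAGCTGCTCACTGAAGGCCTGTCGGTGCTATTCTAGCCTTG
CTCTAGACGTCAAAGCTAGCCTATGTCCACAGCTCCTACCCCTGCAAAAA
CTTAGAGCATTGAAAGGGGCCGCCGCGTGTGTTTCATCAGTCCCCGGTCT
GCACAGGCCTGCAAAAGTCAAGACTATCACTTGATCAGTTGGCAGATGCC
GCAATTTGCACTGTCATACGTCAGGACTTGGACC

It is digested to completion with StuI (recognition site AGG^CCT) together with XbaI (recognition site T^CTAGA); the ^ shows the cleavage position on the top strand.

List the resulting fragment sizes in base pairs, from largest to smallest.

StuI sites (AGGCCT) start at positions 24, 155.
StuI cuts after base 3 of each site, so after positions 26, 157.
The XbaI site (TCTAGA) starts at position 52.
XbaI cuts after the first base of each site, so after position 52.
Combined cut positions: 26, 52, 157.
Circular molecule, 3 cuts → 3 fragments:
  27–52 → 26 bp
  53–157 → 105 bp
  158–234 then 1–26 → 77 + 26 = 103 bp
Sorted largest to smallest: 105, 103, 26 bp.

105, 103, 26 bp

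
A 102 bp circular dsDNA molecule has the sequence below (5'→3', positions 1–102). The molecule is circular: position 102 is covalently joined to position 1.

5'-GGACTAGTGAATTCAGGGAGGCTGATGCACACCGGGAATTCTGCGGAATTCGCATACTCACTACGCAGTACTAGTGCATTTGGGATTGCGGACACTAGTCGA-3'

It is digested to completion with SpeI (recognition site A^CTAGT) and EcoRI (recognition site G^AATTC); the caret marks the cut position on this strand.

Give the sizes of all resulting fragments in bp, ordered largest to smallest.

27, 24, 24, 11, 10, 6 bp

SpeI sites (ACTAGT) start at positions 3, 70, 94.
SpeI cuts after the first base of each site, so after positions 3, 70, 94.
EcoRI sites (GAATTC) start at positions 9, 36, 46.
EcoRI cuts after the first base of each site, so after positions 9, 36, 46.
Combined cut positions: 3, 9, 36, 46, 70, 94.
Circular molecule, 6 cuts → 6 fragments:
  4–9 → 6 bp
  10–36 → 27 bp
  37–46 → 10 bp
  47–70 → 24 bp
  71–94 → 24 bp
  95–102 then 1–3 → 8 + 3 = 11 bp
Sorted largest to smallest: 27, 24, 24, 11, 10, 6 bp.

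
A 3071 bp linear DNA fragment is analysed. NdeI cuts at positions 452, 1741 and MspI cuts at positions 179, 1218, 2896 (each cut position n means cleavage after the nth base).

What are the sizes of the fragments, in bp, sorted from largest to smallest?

1155, 766, 523, 273, 179, 175 bp

Combined cut positions (sorted): 179, 452, 1218, 1741, 2896.
Linear molecule, 5 cuts → 6 fragments:
  179 − 0 = 179 bp
  452 − 179 = 273 bp
  1218 − 452 = 766 bp
  1741 − 1218 = 523 bp
  2896 − 1741 = 1155 bp
  3071 − 2896 = 175 bp
Sorted largest to smallest: 1155, 766, 523, 273, 179, 175 bp.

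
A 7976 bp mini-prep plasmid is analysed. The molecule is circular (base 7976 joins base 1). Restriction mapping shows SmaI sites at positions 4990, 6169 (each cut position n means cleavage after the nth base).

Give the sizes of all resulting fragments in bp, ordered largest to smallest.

Circular molecule, 2 cuts → 2 fragments:
  6169 − 4990 = 1179 bp
  wrap: 7976 − 6169 + 4990 = 6797 bp
Sorted largest to smallest: 6797, 1179 bp.

6797, 1179 bp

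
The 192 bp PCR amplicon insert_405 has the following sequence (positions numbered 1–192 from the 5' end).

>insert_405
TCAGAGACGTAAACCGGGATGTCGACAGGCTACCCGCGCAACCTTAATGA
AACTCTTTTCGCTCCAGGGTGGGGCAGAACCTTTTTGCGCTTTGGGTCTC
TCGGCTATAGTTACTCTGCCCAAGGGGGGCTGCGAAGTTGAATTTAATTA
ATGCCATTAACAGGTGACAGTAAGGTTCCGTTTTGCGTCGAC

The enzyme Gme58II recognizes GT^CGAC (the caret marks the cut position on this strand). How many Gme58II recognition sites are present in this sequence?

GTCGAC occurs starting at positions 21, 187.
Gme58II cuts at 2 sites.

2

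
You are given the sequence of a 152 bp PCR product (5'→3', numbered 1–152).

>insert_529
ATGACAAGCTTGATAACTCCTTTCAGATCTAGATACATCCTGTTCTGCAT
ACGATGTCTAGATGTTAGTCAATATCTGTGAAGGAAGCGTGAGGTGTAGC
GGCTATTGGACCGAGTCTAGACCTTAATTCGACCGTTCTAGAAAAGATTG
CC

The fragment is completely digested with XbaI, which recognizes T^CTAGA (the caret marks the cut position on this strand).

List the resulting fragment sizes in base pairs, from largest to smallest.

XbaI sites (TCTAGA) start at positions 28, 57, 116, 137.
XbaI cuts after the first base of each site, so after positions 28, 57, 116, 137.
Linear molecule, 4 cuts → 5 fragments:
  1–28 → 28 bp
  29–57 → 29 bp
  58–116 → 59 bp
  117–137 → 21 bp
  138–152 → 15 bp
Sorted largest to smallest: 59, 29, 28, 21, 15 bp.

59, 29, 28, 21, 15 bp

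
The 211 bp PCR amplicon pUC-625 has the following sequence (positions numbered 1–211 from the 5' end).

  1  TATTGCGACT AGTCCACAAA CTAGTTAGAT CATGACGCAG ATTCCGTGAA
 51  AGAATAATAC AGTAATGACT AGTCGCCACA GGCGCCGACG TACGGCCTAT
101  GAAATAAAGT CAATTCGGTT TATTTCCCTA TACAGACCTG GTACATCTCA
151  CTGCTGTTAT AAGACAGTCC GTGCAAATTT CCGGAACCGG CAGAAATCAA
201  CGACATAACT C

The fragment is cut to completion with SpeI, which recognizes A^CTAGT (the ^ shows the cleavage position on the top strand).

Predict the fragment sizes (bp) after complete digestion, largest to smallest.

SpeI sites (ACTAGT) start at positions 8, 20, 68.
SpeI cuts after the first base of each site, so after positions 8, 20, 68.
Linear molecule, 3 cuts → 4 fragments:
  1–8 → 8 bp
  9–20 → 12 bp
  21–68 → 48 bp
  69–211 → 143 bp
Sorted largest to smallest: 143, 48, 12, 8 bp.

143, 48, 12, 8 bp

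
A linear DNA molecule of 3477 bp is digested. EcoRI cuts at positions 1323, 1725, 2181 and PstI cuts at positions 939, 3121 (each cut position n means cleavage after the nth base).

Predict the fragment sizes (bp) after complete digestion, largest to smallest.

Combined cut positions (sorted): 939, 1323, 1725, 2181, 3121.
Linear molecule, 5 cuts → 6 fragments:
  939 − 0 = 939 bp
  1323 − 939 = 384 bp
  1725 − 1323 = 402 bp
  2181 − 1725 = 456 bp
  3121 − 2181 = 940 bp
  3477 − 3121 = 356 bp
Sorted largest to smallest: 940, 939, 456, 402, 384, 356 bp.

940, 939, 456, 402, 384, 356 bp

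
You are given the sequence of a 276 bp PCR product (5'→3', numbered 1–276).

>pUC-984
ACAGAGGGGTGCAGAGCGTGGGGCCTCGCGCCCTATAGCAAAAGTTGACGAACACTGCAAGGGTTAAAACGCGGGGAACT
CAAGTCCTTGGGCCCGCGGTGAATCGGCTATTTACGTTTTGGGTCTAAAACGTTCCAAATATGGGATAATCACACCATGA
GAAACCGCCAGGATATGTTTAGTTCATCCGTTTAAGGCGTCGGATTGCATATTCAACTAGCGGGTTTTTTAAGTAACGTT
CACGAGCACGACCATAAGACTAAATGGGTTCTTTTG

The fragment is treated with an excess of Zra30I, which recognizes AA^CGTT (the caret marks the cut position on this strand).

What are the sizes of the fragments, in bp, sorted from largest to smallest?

Zra30I sites (AACGTT) start at positions 129, 235.
Zra30I cuts after base 2 of each site, so after positions 130, 236.
Linear molecule, 2 cuts → 3 fragments:
  1–130 → 130 bp
  131–236 → 106 bp
  237–276 → 40 bp
Sorted largest to smallest: 130, 106, 40 bp.

130, 106, 40 bp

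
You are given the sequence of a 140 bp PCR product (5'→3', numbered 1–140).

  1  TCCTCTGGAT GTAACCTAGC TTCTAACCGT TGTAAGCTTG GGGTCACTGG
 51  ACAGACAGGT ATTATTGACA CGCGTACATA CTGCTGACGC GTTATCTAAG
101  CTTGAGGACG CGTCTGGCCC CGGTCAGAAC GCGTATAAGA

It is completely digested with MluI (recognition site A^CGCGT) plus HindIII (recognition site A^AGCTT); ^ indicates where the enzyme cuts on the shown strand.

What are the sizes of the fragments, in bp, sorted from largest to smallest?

MluI sites (ACGCGT) start at positions 70, 87, 108, 129.
MluI cuts after the first base of each site, so after positions 70, 87, 108, 129.
HindIII sites (AAGCTT) start at positions 34, 98.
HindIII cuts after the first base of each site, so after positions 34, 98.
Combined cut positions: 34, 70, 87, 98, 108, 129.
Linear molecule, 6 cuts → 7 fragments:
  1–34 → 34 bp
  35–70 → 36 bp
  71–87 → 17 bp
  88–98 → 11 bp
  99–108 → 10 bp
  109–129 → 21 bp
  130–140 → 11 bp
Sorted largest to smallest: 36, 34, 21, 17, 11, 11, 10 bp.

36, 34, 21, 17, 11, 11, 10 bp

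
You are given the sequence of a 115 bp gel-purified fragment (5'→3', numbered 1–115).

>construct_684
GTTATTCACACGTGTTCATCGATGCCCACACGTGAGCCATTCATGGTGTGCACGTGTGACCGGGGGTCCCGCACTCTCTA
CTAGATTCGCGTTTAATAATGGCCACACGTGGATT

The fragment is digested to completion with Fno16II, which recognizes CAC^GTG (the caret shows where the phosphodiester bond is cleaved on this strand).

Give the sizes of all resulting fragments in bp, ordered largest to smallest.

Fno16II sites (CACGTG) start at positions 9, 29, 51, 106.
Fno16II cuts after base 3 of each site, so after positions 11, 31, 53, 108.
Linear molecule, 4 cuts → 5 fragments:
  1–11 → 11 bp
  12–31 → 20 bp
  32–53 → 22 bp
  54–108 → 55 bp
  109–115 → 7 bp
Sorted largest to smallest: 55, 22, 20, 11, 7 bp.

55, 22, 20, 11, 7 bp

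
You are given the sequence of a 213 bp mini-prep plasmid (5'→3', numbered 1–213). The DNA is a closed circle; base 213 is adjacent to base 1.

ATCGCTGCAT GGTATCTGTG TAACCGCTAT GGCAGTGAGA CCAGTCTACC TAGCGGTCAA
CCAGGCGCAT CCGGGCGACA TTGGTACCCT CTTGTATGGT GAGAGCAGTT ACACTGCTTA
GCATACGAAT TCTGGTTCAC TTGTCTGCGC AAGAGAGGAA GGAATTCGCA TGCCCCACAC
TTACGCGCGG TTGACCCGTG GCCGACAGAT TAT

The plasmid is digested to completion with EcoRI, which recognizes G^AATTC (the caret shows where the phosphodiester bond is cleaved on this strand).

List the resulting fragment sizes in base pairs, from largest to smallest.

EcoRI sites (GAATTC) start at positions 127, 162.
EcoRI cuts after the first base of each site, so after positions 127, 162.
Circular molecule, 2 cuts → 2 fragments:
  128–162 → 35 bp
  163–213 then 1–127 → 51 + 127 = 178 bp
Sorted largest to smallest: 178, 35 bp.

178, 35 bp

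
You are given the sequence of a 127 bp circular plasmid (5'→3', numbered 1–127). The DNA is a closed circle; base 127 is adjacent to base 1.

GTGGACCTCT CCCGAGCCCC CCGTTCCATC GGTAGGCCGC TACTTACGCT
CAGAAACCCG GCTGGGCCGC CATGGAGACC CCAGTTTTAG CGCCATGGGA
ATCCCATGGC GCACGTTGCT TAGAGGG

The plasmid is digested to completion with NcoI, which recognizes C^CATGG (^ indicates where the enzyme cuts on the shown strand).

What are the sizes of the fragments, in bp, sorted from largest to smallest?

NcoI sites (CCATGG) start at positions 70, 93, 104.
NcoI cuts after the first base of each site, so after positions 70, 93, 104.
Circular molecule, 3 cuts → 3 fragments:
  71–93 → 23 bp
  94–104 → 11 bp
  105–127 then 1–70 → 23 + 70 = 93 bp
Sorted largest to smallest: 93, 23, 11 bp.

93, 23, 11 bp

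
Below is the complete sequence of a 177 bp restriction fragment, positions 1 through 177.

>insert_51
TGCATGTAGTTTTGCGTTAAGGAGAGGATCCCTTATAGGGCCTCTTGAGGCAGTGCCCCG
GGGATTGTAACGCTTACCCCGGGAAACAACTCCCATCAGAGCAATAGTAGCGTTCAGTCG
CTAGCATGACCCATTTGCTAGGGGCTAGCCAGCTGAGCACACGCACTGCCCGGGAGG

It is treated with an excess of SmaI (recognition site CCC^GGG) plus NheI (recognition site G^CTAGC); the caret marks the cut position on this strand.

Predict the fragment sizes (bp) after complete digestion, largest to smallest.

59, 40, 27, 24, 21, 6 bp

SmaI sites (CCCGGG) start at positions 57, 78, 169.
SmaI cuts after base 3 of each site, so after positions 59, 80, 171.
NheI sites (GCTAGC) start at positions 120, 144.
NheI cuts after the first base of each site, so after positions 120, 144.
Combined cut positions: 59, 80, 120, 144, 171.
Linear molecule, 5 cuts → 6 fragments:
  1–59 → 59 bp
  60–80 → 21 bp
  81–120 → 40 bp
  121–144 → 24 bp
  145–171 → 27 bp
  172–177 → 6 bp
Sorted largest to smallest: 59, 40, 27, 24, 21, 6 bp.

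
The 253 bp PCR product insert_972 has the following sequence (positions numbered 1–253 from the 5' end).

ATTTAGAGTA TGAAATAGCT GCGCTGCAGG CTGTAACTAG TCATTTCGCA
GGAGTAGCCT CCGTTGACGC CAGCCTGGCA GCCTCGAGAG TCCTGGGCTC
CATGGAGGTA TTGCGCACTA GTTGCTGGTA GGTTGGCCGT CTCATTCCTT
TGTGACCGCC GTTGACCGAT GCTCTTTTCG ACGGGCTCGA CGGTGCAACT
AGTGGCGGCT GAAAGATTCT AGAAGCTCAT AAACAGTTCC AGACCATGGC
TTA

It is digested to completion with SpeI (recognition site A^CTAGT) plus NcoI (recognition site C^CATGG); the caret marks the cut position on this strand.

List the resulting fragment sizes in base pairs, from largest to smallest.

81, 64, 46, 36, 17, 9 bp

SpeI sites (ACTAGT) start at positions 36, 117, 198.
SpeI cuts after the first base of each site, so after positions 36, 117, 198.
NcoI sites (CCATGG) start at positions 100, 244.
NcoI cuts after the first base of each site, so after positions 100, 244.
Combined cut positions: 36, 100, 117, 198, 244.
Linear molecule, 5 cuts → 6 fragments:
  1–36 → 36 bp
  37–100 → 64 bp
  101–117 → 17 bp
  118–198 → 81 bp
  199–244 → 46 bp
  245–253 → 9 bp
Sorted largest to smallest: 81, 64, 46, 36, 17, 9 bp.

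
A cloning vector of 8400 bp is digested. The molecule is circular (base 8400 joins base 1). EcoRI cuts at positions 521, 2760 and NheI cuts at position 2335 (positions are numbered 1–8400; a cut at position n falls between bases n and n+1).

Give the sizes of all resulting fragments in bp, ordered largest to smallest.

6161, 1814, 425 bp

Combined cut positions (sorted): 521, 2335, 2760.
Circular molecule, 3 cuts → 3 fragments:
  2335 − 521 = 1814 bp
  2760 − 2335 = 425 bp
  wrap: 8400 − 2760 + 521 = 6161 bp
Sorted largest to smallest: 6161, 1814, 425 bp.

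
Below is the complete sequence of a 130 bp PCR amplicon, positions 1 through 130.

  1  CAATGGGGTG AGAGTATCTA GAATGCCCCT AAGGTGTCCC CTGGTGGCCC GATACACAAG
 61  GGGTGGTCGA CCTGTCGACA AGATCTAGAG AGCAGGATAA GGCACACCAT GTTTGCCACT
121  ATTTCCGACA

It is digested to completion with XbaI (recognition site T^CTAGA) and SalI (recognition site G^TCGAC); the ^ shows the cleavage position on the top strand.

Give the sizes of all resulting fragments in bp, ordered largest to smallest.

XbaI sites (TCTAGA) start at positions 17, 84.
XbaI cuts after the first base of each site, so after positions 17, 84.
SalI sites (GTCGAC) start at positions 66, 74.
SalI cuts after the first base of each site, so after positions 66, 74.
Combined cut positions: 17, 66, 74, 84.
Linear molecule, 4 cuts → 5 fragments:
  1–17 → 17 bp
  18–66 → 49 bp
  67–74 → 8 bp
  75–84 → 10 bp
  85–130 → 46 bp
Sorted largest to smallest: 49, 46, 17, 10, 8 bp.

49, 46, 17, 10, 8 bp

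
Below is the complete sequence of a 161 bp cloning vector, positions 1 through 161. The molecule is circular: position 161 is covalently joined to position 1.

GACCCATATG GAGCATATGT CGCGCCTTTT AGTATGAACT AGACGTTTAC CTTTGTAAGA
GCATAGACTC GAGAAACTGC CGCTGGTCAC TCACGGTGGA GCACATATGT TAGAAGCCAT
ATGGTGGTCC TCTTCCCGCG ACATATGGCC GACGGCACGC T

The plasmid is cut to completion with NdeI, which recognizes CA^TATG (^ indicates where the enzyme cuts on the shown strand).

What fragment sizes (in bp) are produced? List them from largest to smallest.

NdeI sites (CATATG) start at positions 5, 14, 104, 118, 142.
NdeI cuts after base 2 of each site, so after positions 6, 15, 105, 119, 143.
Circular molecule, 5 cuts → 5 fragments:
  7–15 → 9 bp
  16–105 → 90 bp
  106–119 → 14 bp
  120–143 → 24 bp
  144–161 then 1–6 → 18 + 6 = 24 bp
Sorted largest to smallest: 90, 24, 24, 14, 9 bp.

90, 24, 24, 14, 9 bp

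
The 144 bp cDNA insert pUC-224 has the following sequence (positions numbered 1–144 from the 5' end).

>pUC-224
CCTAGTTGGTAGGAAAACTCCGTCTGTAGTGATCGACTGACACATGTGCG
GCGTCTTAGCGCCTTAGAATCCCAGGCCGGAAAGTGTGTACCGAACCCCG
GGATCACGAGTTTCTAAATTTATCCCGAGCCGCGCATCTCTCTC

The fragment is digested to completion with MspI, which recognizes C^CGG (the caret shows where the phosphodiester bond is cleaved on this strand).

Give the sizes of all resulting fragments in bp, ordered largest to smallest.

77, 46, 21 bp

MspI sites (CCGG) start at positions 77, 98.
MspI cuts after the first base of each site, so after positions 77, 98.
Linear molecule, 2 cuts → 3 fragments:
  1–77 → 77 bp
  78–98 → 21 bp
  99–144 → 46 bp
Sorted largest to smallest: 77, 46, 21 bp.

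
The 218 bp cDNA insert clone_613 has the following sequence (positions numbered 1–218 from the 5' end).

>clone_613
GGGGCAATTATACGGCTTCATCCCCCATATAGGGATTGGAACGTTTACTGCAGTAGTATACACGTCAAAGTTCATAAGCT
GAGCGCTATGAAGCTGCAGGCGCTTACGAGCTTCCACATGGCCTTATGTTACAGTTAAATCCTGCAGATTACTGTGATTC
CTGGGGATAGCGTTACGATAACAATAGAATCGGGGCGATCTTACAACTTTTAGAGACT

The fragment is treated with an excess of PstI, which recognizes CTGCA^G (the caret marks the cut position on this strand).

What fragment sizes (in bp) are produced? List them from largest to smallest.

72, 52, 48, 46 bp

PstI sites (CTGCAG) start at positions 48, 94, 142.
PstI cuts after base 5 of each site (before the last base), so after positions 52, 98, 146.
Linear molecule, 3 cuts → 4 fragments:
  1–52 → 52 bp
  53–98 → 46 bp
  99–146 → 48 bp
  147–218 → 72 bp
Sorted largest to smallest: 72, 52, 48, 46 bp.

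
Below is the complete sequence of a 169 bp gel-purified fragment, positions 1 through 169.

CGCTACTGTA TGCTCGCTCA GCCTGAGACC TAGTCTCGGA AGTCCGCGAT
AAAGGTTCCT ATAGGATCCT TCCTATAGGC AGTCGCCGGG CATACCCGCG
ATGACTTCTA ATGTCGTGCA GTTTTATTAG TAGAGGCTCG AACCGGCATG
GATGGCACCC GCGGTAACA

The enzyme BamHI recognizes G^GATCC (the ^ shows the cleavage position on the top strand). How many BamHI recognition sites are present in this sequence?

1

GGATCC occurs starting at position 64.
BamHI cuts at 1 site.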